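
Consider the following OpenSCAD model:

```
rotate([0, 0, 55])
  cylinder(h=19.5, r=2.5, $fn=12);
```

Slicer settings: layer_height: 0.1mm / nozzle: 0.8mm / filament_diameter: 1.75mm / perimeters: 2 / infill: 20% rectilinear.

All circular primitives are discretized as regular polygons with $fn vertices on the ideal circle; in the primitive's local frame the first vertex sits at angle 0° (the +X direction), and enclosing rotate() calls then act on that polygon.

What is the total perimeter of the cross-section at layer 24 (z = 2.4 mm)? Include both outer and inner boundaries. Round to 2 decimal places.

At z = 2.4 mm: the cylinder: section is a regular 12-gon, circumradius r=2.5 (perimeter = 2·12·2.500·sin(180°/12) = 15.53 mm); (rotated 55° about Z; rotation is an isometry so areas/perimeters/island counts are preserved). Overall, the cross-section is a single solid region. Total boundary length (outer) = 15.53 mm.

15.53 mm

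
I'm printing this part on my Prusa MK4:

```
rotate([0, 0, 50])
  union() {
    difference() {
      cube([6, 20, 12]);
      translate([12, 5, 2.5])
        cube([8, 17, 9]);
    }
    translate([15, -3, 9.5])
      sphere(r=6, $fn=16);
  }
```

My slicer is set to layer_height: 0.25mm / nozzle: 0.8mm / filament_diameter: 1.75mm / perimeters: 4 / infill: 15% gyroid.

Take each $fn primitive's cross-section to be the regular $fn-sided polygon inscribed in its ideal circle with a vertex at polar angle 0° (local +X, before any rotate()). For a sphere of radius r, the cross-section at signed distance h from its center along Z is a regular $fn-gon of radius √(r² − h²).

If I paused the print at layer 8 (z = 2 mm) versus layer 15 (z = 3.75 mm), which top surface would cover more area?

Layer 8 (z = 2): the 6×20 cube contributes its full rectangle (area 120.00 mm²); the cube at (12, 5) is absent (z outside [2.5, 11.5]); Subtracting the remaining from the first: none of the subtracted shapes is present at this height, so the 6×20 cube is unchanged — area = 120.00 mm²; the sphere at (15, -3) is not intersected at this z (|z−center|=7.500 > r=6); Combining (union): only the result so far is present, so the union is just that shape — area = 120.00 mm²; (rotated 50° about Z; rotation is an isometry so areas/perimeters/island counts are preserved). So its area = 120.00 mm². Layer 15 (z = 3.75): the 6×20 cube contributes its full rectangle (area 120.00 mm²); the cube at (12, 5) (footprint 8×17) is included at this height (area 136.00 mm²); Taking the first minus the rest: starting from the 6×20 cube (120.00 mm²), the 8×17 cube at (12, 5) misses the remaining region (no effect) — area = 120.00 mm²; the r=6 sphere at (15, -3) slices to a regular 16-gon of circumradius 1.714 (√(r²−h²) with h=5.75 from center) (area = (16/2)·1.714²·sin(360°/16) = 8.99 mm²); Merging all regions: the 2 present regions are separate (no shared area or edge), so areas and boundary lengths simply add and each stays a separate island — area = 128.99 mm²; (rotated 50° about Z; rotation is an isometry so areas/perimeters/island counts are preserved). So its area = 128.99 mm². Layer 15 is larger (128.99 vs 120.00 mm²).

layer 15 (z = 3.75 mm)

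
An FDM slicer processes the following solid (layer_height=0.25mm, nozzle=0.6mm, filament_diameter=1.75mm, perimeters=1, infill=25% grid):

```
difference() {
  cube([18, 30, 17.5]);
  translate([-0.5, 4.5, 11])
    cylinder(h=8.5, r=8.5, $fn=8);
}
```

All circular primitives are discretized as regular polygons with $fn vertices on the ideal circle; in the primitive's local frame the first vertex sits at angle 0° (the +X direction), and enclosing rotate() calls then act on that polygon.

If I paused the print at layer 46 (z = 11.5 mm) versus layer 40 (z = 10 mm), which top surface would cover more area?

layer 40 (z = 10 mm)

Layer 46 (z = 11.5): the cube is present — its section is the full 18×30 rectangle (area 540.00 mm²); the r=8.5 cylinder at (-0.5, 4.5) contributes a regular 8-gon of circumradius 8.5 (area = (8/2)·8.500²·sin(360°/8) = 204.35 mm²); Taking the first minus the rest: starting from the 18×30 cube (540.00 mm²), the r=8.5 cylinder at (-0.5, 4.5) partially overlaps it — only the 78.70 mm² overlap (of its 204.35 mm²) is removed, clipping the outline — area = 461.30 mm². So its area = 461.30 mm². Layer 40 (z = 10): the cube is present — its section is the full 18×30 rectangle (area 540.00 mm²); the cylinder at (-0.5, 4.5) is not intersected at this z (z outside [11, 19.5]); After the difference (first − rest): none of the subtracted shapes is present at this height, so the 18×30 cube is unchanged — area = 540.00 mm². So its area = 540.00 mm². Layer 40 is larger (540.00 vs 461.30 mm²).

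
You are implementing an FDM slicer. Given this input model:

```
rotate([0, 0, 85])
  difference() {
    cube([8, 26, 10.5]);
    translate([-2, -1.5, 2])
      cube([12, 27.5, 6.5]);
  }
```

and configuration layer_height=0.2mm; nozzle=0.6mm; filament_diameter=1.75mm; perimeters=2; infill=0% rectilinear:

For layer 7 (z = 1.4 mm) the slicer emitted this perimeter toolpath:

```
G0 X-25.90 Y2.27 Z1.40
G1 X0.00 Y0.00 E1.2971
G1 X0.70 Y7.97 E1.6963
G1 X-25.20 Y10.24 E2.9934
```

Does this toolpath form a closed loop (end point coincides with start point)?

no

Start point (G0): (-25.90, 2.27). End point (last G1): the path does not return to the start — open.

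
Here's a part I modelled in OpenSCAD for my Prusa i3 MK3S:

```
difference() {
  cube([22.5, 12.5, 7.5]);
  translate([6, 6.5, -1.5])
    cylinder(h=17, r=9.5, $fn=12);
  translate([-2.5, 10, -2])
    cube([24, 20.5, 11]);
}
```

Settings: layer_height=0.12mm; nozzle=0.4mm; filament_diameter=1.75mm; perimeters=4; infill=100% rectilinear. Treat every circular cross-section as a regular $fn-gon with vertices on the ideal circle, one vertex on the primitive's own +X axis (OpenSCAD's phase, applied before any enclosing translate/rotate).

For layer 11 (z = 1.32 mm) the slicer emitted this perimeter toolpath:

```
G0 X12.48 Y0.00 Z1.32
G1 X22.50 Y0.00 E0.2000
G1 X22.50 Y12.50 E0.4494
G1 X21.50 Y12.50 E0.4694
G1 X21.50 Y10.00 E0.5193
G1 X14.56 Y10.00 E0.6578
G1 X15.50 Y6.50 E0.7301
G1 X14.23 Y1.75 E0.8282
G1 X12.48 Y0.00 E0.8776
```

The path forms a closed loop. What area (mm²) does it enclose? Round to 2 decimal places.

Apply the shoelace formula to the sequence of (X, Y) vertices; enclosed area = 80.91 mm².

80.91 mm²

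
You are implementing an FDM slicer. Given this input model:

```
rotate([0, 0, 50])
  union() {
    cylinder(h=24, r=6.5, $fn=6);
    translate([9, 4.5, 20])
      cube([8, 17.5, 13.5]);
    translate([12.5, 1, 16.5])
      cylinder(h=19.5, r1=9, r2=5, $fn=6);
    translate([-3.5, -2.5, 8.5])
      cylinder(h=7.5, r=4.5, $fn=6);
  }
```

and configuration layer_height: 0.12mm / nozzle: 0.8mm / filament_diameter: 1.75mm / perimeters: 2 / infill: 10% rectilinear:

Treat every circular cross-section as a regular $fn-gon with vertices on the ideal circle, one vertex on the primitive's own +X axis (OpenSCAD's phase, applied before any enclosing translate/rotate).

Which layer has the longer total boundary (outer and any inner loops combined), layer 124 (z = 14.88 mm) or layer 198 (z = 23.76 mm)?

Layer 124 (z = 14.88): the r=6.5 cylinder contributes a regular 6-gon of circumradius 6.5 (perimeter = 2·6·6.500·sin(180°/6) = 39.00 mm); the cube at (9, 4.5) does not reach this height (z outside [20, 33.5]); the cone at (12.5, 1) is not intersected at this z (z outside [16.5, 36]); the r=4.5 cylinder at (-3.5, -2.5) contributes a regular 6-gon of circumradius 4.5 (perimeter = 2·6·4.500·sin(180°/6) = 27.00 mm); Combining (union): the regions partially overlap (shared area 35.78 mm²), so the edge portions inside another operand are dropped and the merged outline is re-measured after clipping — boundary = 42.89 mm; (rotated 50° about Z; rotation is an isometry so areas/perimeters/island counts are preserved). So its perimeter = 42.89 mm. Layer 198 (z = 23.76): the cylinder: section is a regular 6-gon, circumradius r=6.5 (perimeter = 2·6·6.500·sin(180°/6) = 39.00 mm); the cube at (9, 4.5) is present — its section is the full 8×17.5 rectangle (perimeter 51.00 mm); the cone at (12.5, 1) contributes a regular 6-gon of circumradius 7.511 (interpolated between r1=9 and r2=5 at t=0.372) (perimeter = 2·6·7.511·sin(180°/6) = 45.06 mm); the cylinder at (-3.5, -2.5) does not reach this height (z outside [8.5, 16]); Merging all regions: the regions partially overlap (shared area 25.24 mm²), so the edge portions inside another operand are dropped and the merged outline is re-measured after clipping — boundary = 107.56 mm; (whole slice rotated 50° about Z — lengths, areas and connectivity unchanged). So its perimeter = 107.56 mm. Layer 198 is larger (107.56 vs 42.89 mm).

layer 198 (z = 23.76 mm)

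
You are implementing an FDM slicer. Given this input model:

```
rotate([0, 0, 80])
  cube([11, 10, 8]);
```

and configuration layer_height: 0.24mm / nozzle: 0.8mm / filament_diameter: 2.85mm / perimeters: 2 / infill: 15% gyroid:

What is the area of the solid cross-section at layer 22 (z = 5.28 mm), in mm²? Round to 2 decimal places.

At z = 5.28 mm: the cube (footprint 11×10) is included at this height (area 110.00 mm²); (rotated 80° about Z; rotation is an isometry so areas/perimeters/island counts are preserved). Overall, the cross-section is a single solid region. Net area = 110.00 mm².

110.00 mm²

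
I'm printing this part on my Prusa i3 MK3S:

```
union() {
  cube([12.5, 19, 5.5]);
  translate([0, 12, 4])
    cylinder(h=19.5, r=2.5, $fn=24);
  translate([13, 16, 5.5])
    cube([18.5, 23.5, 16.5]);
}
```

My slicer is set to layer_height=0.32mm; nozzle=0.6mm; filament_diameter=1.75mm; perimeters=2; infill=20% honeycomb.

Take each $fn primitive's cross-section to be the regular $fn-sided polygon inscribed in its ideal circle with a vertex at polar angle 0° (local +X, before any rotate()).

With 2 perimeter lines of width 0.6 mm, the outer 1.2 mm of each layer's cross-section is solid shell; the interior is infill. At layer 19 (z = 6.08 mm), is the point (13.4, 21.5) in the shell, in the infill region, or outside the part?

shell

At z = 6.08 mm: the cube does not reach this height (z outside [0, 5.5]); the r=2.5 cylinder at (0, 12) gives a regular 24-gon of circumradius 2.5 (constant along its height); the cube at (13, 16) is present — its section is the full 18.5×23.5 rectangle; Merging all regions: the 2 present regions are separate (no shared area or edge), so areas and boundary lengths simply add and each stays a separate island — 2 connected regions. Overall, the cross-section has 2 separate islands. The nearest boundary edge runs (13.00, 16.00)→(13.00, 39.50); distance from the point to it = 0.40 mm. (Shell/infill is judged within the island containing the point — the largest one.) The point is inside the cross-section, 0.40 mm from the nearest boundary — within the 1.2 mm shell band (2 × 0.6).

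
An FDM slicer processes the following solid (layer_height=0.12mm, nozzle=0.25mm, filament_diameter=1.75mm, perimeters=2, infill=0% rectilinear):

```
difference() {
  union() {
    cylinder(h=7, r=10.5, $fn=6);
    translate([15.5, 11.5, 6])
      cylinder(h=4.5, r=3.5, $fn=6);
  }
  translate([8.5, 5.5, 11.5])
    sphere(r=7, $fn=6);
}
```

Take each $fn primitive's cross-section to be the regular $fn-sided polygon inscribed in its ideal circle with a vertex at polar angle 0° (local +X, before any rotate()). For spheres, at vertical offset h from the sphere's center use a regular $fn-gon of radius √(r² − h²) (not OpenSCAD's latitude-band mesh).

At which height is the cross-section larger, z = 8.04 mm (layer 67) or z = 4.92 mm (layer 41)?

layer 41 (z = 4.92 mm)

Layer 67 (z = 8.04): the cylinder is absent (z outside [0, 7]); the r=3.5 cylinder at (15.5, 11.5) contributes a regular 6-gon of circumradius 3.5 (area = (6/2)·3.500²·sin(360°/6) = 31.83 mm²); Merging all regions: only the r=3.5 cylinder at (15.5, 11.5) is present, so the union is just that shape — area = 31.83 mm²; the r=7 sphere at (8.5, 5.5) slices to a regular 6-gon of circumradius 6.085 (√(r²−h²) with h=3.46 from center) (area = (6/2)·6.085²·sin(360°/6) = 96.20 mm²); Taking the first minus the rest: starting from the result so far (31.83 mm²), the r=7 sphere at (8.5, 5.5) misses the remaining region (no effect) — area = 31.83 mm². So its area = 31.83 mm². Layer 41 (z = 4.92): the r=10.5 cylinder contributes a regular 6-gon of circumradius 10.5 (area = (6/2)·10.500²·sin(360°/6) = 286.44 mm²); the cylinder at (15.5, 11.5) does not reach this height (z outside [6, 10.5]); Combining (union): only the r=10.5 cylinder is present, so the union is just that shape — area = 286.44 mm²; the sphere at (8.5, 5.5): section is a regular 6-gon, circumradius = √(r²−h²) = √(7²−6.58²) = 2.388 (area = (6/2)·2.388²·sin(360°/6) = 14.82 mm²); After the difference (first − rest): starting from the result so far (286.44 mm²), the r=7 sphere at (8.5, 5.5) partially overlaps it — only the 3.15 mm² overlap (of its 14.82 mm²) is removed, clipping the outline — area = 283.29 mm². So its area = 283.29 mm². Layer 41 is larger (283.29 vs 31.83 mm²).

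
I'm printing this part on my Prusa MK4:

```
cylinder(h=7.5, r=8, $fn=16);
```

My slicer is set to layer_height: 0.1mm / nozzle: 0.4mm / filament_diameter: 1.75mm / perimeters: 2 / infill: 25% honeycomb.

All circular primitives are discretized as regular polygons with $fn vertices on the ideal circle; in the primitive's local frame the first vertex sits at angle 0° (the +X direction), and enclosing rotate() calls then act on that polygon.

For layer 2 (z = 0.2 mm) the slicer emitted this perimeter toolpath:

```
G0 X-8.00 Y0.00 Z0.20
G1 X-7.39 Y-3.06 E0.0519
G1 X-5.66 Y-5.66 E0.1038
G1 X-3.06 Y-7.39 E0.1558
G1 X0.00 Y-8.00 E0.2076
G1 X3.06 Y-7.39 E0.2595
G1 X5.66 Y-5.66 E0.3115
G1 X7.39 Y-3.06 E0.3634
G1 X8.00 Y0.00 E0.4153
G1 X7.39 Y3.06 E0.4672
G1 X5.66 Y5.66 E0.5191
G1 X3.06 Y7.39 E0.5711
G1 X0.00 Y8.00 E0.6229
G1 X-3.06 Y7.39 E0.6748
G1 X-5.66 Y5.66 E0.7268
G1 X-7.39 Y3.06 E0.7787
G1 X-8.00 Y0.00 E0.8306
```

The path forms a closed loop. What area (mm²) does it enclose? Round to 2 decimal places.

Apply the shoelace formula to the sequence of (X, Y) vertices; enclosed area = 195.95 mm².

195.95 mm²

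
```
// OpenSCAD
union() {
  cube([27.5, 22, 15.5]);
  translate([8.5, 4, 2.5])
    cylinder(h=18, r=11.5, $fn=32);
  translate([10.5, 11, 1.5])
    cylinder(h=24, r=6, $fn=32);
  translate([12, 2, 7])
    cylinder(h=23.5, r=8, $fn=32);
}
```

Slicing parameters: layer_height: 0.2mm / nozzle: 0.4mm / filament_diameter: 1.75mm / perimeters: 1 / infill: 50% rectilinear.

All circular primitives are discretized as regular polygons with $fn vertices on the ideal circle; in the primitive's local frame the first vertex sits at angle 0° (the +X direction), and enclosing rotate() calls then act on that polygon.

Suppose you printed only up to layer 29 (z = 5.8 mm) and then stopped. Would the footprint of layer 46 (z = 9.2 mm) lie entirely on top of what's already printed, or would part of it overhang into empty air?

Compare the two slices. At z = 5.8: the cube (footprint 27.5×22) is included at this height (area 605.00 mm²); the r=11.5 cylinder at (8.5, 4) contributes a regular 32-gon of circumradius 11.5 (area = (32/2)·11.500²·sin(360°/32) = 412.81 mm²); the r=6 cylinder at (10.5, 11) contributes a regular 32-gon of circumradius 6 (area = (32/2)·6.000²·sin(360°/32) = 112.37 mm²); the cylinder at (12, 2) is absent (z outside [7, 30.5]); Taking the union: the regions partially overlap — summed areas 1130.18 mm² minus the doubly-counted overlap 382.05 mm² gives 748.14 mm² — area = 748.14 mm². At z = 9.2: the 27.5×22 cube contributes its full rectangle (area 605.00 mm²); the cylinder at (8.5, 4): section is a regular 32-gon, circumradius r=11.5 (area = (32/2)·11.500²·sin(360°/32) = 412.81 mm²); the r=6 cylinder at (10.5, 11) gives a regular 32-gon of circumradius 6 (constant along its height) (area = (32/2)·6.000²·sin(360°/32) = 112.37 mm²); the r=8 cylinder at (12, 2) gives a regular 32-gon of circumradius 8 (constant along its height) (area = (32/2)·8.000²·sin(360°/32) = 199.77 mm²); Merging all regions: the regions partially overlap — summed areas 1329.96 mm² minus the doubly-counted overlap 579.00 mm² gives 750.95 mm² — area = 750.95 mm². Checking containment: at z = 9.2 the cross-section extends beyond the z = 5.8 cross-section by about 2.82 mm².

part overhangs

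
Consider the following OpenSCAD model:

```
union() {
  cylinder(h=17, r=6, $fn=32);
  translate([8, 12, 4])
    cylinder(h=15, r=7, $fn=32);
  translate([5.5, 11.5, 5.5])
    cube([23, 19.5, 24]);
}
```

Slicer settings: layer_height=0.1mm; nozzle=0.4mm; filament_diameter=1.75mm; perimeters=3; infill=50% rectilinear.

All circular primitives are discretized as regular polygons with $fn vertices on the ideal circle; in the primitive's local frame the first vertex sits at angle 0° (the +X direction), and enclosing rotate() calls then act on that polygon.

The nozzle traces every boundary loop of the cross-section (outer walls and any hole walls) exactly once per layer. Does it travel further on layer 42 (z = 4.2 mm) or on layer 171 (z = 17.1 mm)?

Layer 42 (z = 4.2): the r=6 cylinder gives a regular 32-gon of circumradius 6 (constant along its height) (perimeter = 2·32·6.000·sin(180°/32) = 37.64 mm); the r=7 cylinder at (8, 12) contributes a regular 32-gon of circumradius 7 (perimeter = 2·32·7.000·sin(180°/32) = 43.91 mm); the cube at (5.5, 11.5) does not reach this height (z outside [5.5, 29.5]); Merging all regions: the 2 present regions are separate (no shared area or edge), so areas and boundary lengths simply add and each stays a separate island — boundary = 81.55 mm. So its perimeter = 81.55 mm. Layer 171 (z = 17.1): the cylinder is absent (z outside [0, 17]); the r=7 cylinder at (8, 12) gives a regular 32-gon of circumradius 7 (constant along its height) (perimeter = 2·32·7.000·sin(180°/32) = 43.91 mm); the 23×19.5 cube at (5.5, 11.5) contributes its full rectangle (perimeter 85.00 mm); Merging all regions: the regions partially overlap (shared area 60.04 mm²), so the edge portions inside another operand are dropped and the merged outline is re-measured after clipping — boundary = 98.40 mm. So its perimeter = 98.40 mm. Layer 171 is larger (98.40 vs 81.55 mm).

layer 171 (z = 17.1 mm)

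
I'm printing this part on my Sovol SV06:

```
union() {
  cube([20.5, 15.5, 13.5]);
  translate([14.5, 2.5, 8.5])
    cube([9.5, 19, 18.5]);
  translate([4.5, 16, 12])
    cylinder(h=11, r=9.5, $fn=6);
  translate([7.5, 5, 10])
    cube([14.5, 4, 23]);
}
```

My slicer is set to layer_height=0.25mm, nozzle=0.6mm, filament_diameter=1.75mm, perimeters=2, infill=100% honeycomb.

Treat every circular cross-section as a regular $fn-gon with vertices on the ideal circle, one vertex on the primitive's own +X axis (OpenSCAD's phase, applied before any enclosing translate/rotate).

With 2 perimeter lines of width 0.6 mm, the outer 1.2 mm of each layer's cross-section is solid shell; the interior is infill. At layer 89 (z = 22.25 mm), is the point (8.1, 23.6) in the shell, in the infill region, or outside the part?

At z = 22.25 mm: the cube is not intersected at this z (z outside [0, 13.5]); the 9.5×19 cube at (14.5, 2.5) contributes its full rectangle; the r=9.5 cylinder at (4.5, 16) contributes a regular 6-gon of circumradius 9.5; the 14.5×4 cube at (7.5, 5) contributes its full rectangle; Merging all regions: the regions partially overlap (shared area 32.58 mm²), so overlapping operands fuse into one piece — 1 connected region. Overall, the cross-section is a single solid region. The nearest boundary edge runs (-0.25, 24.23)→(9.25, 24.23); distance from the point to it = 0.63 mm. The point is inside the cross-section, 0.63 mm from the nearest boundary — within the 1.2 mm shell band (2 × 0.6).

shell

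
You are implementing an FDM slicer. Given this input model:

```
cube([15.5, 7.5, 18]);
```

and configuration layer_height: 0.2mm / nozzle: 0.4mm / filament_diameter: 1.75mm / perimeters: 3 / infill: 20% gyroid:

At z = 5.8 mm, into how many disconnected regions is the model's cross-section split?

1

At z = 5.8 mm: the 15.5×7.5 cube contributes its full rectangle. The result has 1 disconnected region.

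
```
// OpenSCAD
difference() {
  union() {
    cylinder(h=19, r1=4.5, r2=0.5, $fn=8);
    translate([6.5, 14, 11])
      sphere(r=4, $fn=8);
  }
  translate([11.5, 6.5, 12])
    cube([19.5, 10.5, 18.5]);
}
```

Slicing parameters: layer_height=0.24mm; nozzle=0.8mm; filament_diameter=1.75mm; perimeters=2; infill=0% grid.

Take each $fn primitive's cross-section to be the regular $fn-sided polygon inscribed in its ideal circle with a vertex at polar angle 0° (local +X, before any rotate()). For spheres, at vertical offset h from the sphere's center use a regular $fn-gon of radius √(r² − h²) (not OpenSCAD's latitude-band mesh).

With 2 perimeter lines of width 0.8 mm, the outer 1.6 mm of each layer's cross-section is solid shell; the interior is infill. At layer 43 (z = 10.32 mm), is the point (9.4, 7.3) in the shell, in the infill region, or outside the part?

At z = 10.32 mm: the cone: at t=0.543 of its height the radius interpolates to r₁+(r₂−r₁)t = 2.327, giving a regular 8-gon of that circumradius; the r=4 sphere at (6.5, 14) contributes a regular 8-gon of circumradius √(4²−0.68²) = 3.942; Combining (union): the 2 present regions are separate (no shared area or edge), so areas and boundary lengths simply add and each stays a separate island — 2 connected regions; the cube at (11.5, 6.5) does not reach this height (z outside [12, 30.5]); Subtracting the remaining from the first: none of the subtracted shapes is present at this height, so that combined region is unchanged — 2 connected regions. Overall, the cross-section has 2 separate islands. The nearest boundary edge runs (9.29, 11.21)→(6.50, 10.06); distance from the point to it = 3.66 mm. The point is not inside any of the regions above, so it lies outside the cross-section (3.66 mm from the nearest boundary).

outside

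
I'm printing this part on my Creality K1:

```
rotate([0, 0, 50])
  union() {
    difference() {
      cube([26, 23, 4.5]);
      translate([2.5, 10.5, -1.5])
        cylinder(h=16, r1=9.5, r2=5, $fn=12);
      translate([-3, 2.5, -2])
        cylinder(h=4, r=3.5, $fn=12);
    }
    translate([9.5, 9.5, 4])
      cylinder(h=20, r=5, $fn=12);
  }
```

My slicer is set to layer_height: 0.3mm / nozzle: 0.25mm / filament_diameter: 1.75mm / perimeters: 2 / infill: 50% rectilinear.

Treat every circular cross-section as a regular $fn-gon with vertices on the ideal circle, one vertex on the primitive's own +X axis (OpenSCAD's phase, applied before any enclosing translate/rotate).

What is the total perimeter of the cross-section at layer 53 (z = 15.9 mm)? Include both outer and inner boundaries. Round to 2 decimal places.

31.06 mm

At z = 15.9 mm: the cube is not intersected at this z (z outside [0, 4.5]); the cone at (2.5, 10.5) is not intersected at this z (z outside [-1.5, 14.5]); the cylinder at (-3, 2.5) is not intersected at this z (z outside [-2, 2]); Taking the first minus the rest: the first operand is absent here, so nothing remains; the cylinder at (9.5, 9.5): section is a regular 12-gon, circumradius r=5 (perimeter = 2·12·5.000·sin(180°/12) = 31.06 mm); Combining (union): only the r=5 cylinder at (9.5, 9.5) is present, so the union is just that shape — boundary = 31.06 mm; (whole slice rotated 50° about Z — lengths, areas and connectivity unchanged). Overall, the cross-section is a single solid region. Total boundary length (outer) = 31.06 mm.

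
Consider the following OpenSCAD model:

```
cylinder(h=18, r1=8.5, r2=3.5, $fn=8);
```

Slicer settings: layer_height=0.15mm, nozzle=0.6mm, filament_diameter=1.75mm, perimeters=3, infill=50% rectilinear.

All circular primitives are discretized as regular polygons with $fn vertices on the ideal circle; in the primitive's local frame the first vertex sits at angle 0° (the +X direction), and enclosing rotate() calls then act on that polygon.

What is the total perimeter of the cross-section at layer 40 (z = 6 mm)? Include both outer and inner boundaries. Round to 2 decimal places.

At z = 6 mm: the cone: at t=0.333 of its height the radius interpolates to r₁+(r₂−r₁)t = 6.833, giving a regular 8-gon of that circumradius (perimeter = 2·8·6.833·sin(180°/8) = 41.84 mm). Overall, the cross-section is a single solid region. Total boundary length (outer) = 41.84 mm.

41.84 mm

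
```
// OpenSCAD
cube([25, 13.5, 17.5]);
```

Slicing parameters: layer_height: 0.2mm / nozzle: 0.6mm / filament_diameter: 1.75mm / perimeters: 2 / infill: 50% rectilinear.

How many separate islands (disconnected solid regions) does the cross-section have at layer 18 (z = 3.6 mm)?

At z = 3.6 mm: the cube is present — its section is the full 25×13.5 rectangle. Overall, the cross-section is a single solid region. Island count = 1.

1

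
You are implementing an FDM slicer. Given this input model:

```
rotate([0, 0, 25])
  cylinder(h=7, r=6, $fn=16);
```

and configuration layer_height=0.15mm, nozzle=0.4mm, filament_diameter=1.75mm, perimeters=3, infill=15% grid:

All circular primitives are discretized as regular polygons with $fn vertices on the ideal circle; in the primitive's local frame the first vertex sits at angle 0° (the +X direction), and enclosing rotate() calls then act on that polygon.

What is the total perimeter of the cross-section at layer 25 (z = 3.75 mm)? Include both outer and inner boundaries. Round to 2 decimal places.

37.46 mm

At z = 3.75 mm: the r=6 cylinder contributes a regular 16-gon of circumradius 6 (perimeter = 2·16·6.000·sin(180°/16) = 37.46 mm); (rotated 25° about Z; rotation is an isometry so areas/perimeters/island counts are preserved). Overall, the cross-section is a single solid region. Total boundary length (outer) = 37.46 mm.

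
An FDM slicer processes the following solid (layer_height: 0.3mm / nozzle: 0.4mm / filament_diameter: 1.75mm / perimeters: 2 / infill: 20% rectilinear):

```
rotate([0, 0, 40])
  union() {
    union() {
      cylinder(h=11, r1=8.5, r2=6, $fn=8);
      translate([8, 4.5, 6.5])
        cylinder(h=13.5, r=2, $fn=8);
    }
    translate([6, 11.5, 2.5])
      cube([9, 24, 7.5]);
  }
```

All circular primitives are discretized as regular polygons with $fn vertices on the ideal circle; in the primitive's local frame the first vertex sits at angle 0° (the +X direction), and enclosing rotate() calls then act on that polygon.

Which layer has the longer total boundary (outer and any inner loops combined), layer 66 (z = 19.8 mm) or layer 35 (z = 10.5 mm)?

Layer 66 (z = 19.8): the cone does not reach this height (z outside [0, 11]); the r=2 cylinder at (8, 4.5) gives a regular 8-gon of circumradius 2 (constant along its height) (perimeter = 2·8·2.000·sin(180°/8) = 12.25 mm); Combining (union): only the r=2 cylinder at (8, 4.5) is present, so the union is just that shape — boundary = 12.25 mm; the cube at (6, 11.5) does not reach this height (z outside [2.5, 10]); Merging all regions: only the result so far is present, so the union is just that shape — boundary = 12.25 mm; (rotated 40° about Z; rotation is an isometry so areas/perimeters/island counts are preserved). So its perimeter = 12.25 mm. Layer 35 (z = 10.5): the cone (r1=8.5→r2=6) has section circumradius 6.114 here — a regular 8-gon (perimeter = 2·8·6.114·sin(180°/8) = 37.43 mm); the r=2 cylinder at (8, 4.5) gives a regular 8-gon of circumradius 2 (constant along its height) (perimeter = 2·8·2.000·sin(180°/8) = 12.25 mm); Combining (union): the 2 present regions are separate (no shared area or edge), so areas and boundary lengths simply add and each stays a separate island — boundary = 49.68 mm; the cube at (6, 11.5) does not reach this height (z outside [2.5, 10]); Taking the union: only the result so far is present, so the union is just that shape — boundary = 49.68 mm; (rotated 40° about Z; rotation is an isometry so areas/perimeters/island counts are preserved). So its perimeter = 49.68 mm. Layer 35 is larger (49.68 vs 12.25 mm).

layer 35 (z = 10.5 mm)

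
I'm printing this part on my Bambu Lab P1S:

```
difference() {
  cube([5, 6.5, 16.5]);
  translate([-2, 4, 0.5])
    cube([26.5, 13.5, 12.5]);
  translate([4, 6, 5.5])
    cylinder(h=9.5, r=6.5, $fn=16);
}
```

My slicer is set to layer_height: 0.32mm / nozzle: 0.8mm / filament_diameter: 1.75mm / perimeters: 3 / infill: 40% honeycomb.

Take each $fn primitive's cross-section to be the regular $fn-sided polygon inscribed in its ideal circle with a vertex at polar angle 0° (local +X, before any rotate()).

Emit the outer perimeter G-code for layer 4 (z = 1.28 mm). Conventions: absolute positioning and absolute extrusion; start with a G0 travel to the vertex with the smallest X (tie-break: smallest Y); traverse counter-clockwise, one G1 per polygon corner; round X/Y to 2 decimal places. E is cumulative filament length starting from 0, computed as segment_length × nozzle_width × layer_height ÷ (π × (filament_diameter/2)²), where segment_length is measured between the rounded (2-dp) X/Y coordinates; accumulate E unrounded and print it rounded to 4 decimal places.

G0 X0.00 Y0.00 Z1.28
G1 X5.00 Y0.00 E0.5322
G1 X5.00 Y4.00 E0.9579
G1 X0.00 Y4.00 E1.4901
G1 X0.00 Y0.00 E1.9158

At z = 1.28 mm: the cube is present — its section is the full 5×6.5 rectangle; the cube at (-2, 4) (footprint 26.5×13.5) is included at this height; the cylinder at (4, 6) is not intersected at this z (z outside [5.5, 15]); Taking the first minus the rest: starting from the 5×6.5 cube, the 26.5×13.5 cube at (-2, 4) partially overlaps it — only the 12.50 mm² overlap (of its 357.75 mm²) is removed, clipping the outline — 1 connected region. The outline is a single polygon with 4 vertices. Extrusion per mm of travel: 0.8 × 0.32 / (π × 0.875²) = 0.106432. Accumulating E over each segment gives final E = 1.9158.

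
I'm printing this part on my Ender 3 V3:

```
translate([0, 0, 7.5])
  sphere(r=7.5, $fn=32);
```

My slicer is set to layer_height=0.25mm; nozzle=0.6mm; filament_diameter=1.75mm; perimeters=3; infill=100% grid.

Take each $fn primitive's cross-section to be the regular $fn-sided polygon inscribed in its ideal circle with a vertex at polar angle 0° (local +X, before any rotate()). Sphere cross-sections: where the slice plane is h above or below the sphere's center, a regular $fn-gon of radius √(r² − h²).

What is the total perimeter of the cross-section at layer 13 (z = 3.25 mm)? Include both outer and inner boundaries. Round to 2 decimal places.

At z = 3.25 mm: the sphere: section is a regular 32-gon, circumradius = √(r²−h²) = √(7.5²−4.25²) = 6.180 (perimeter = 2·32·6.180·sin(180°/32) = 38.77 mm). Overall, the cross-section is a single solid region. Total boundary length (outer) = 38.77 mm.

38.77 mm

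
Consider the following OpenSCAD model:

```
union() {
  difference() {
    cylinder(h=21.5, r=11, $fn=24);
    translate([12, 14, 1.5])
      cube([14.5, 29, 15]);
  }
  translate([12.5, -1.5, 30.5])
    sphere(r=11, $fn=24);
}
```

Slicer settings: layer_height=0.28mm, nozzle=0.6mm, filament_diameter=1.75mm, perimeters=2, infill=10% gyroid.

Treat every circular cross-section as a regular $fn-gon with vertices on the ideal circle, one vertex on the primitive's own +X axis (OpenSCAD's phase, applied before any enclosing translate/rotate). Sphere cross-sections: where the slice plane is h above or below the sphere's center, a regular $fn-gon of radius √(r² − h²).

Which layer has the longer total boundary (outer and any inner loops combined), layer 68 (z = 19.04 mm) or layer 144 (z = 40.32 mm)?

layer 68 (z = 19.04 mm)

Layer 68 (z = 19.04): the r=11 cylinder contributes a regular 24-gon of circumradius 11 (perimeter = 2·24·11.000·sin(180°/24) = 68.92 mm); the cube at (12, 14) does not reach this height (z outside [1.5, 16.5]); Subtracting the remaining from the first: none of the subtracted shapes is present at this height, so the r=11 cylinder is unchanged — boundary = 68.92 mm; the sphere at (12.5, -1.5) is not intersected at this z (|z−center|=11.460 > r=11); Merging all regions: only that combined region is present, so the union is just that shape — boundary = 68.92 mm. So its perimeter = 68.92 mm. Layer 144 (z = 40.32): the cylinder is absent (z outside [0, 21.5]); the cube at (12, 14) is not intersected at this z (z outside [1.5, 16.5]); After the difference (first − rest): the first operand is absent here, so nothing remains; the sphere at (12.5, -1.5): section is a regular 24-gon, circumradius = √(r²−h²) = √(11²−9.82²) = 4.957 (perimeter = 2·24·4.957·sin(180°/24) = 31.05 mm); Merging all regions: only the r=11 sphere at (12.5, -1.5) is present, so the union is just that shape — boundary = 31.05 mm. So its perimeter = 31.05 mm. Layer 68 is larger (68.92 vs 31.05 mm).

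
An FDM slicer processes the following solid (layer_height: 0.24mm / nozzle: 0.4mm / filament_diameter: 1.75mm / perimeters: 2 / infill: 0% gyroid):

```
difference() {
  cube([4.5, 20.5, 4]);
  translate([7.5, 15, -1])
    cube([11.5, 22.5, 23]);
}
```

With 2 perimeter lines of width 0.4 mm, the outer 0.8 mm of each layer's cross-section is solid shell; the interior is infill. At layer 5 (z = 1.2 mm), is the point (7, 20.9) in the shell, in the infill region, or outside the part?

outside

At z = 1.2 mm: the 4.5×20.5 cube contributes its full rectangle; the cube at (7.5, 15) (footprint 11.5×22.5) is included at this height; After the difference (first − rest): starting from the 4.5×20.5 cube, the 11.5×22.5 cube at (7.5, 15) misses the remaining region (no effect) — 1 connected region. Overall, the cross-section is a single solid region. The nearest boundary edge runs (0.00, 20.50)→(4.50, 20.50); distance from the point to it = 2.53 mm. The point is not inside any of the regions above, so it lies outside the cross-section (2.53 mm from the nearest boundary).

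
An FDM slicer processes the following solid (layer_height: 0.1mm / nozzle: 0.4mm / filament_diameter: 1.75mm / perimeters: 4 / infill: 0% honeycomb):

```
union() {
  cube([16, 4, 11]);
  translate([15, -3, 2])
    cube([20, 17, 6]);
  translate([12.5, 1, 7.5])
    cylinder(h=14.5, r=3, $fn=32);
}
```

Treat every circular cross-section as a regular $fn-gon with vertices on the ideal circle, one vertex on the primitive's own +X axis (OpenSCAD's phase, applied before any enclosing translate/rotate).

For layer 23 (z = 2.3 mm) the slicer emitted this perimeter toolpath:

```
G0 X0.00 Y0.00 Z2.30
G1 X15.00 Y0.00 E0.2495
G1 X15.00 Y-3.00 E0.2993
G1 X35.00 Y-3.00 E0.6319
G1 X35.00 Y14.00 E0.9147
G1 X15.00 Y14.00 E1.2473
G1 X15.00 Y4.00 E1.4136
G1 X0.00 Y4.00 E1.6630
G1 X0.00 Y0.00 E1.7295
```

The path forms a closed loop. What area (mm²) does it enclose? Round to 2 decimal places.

400.00 mm²

Apply the shoelace formula to the sequence of (X, Y) vertices; enclosed area = 400.00 mm².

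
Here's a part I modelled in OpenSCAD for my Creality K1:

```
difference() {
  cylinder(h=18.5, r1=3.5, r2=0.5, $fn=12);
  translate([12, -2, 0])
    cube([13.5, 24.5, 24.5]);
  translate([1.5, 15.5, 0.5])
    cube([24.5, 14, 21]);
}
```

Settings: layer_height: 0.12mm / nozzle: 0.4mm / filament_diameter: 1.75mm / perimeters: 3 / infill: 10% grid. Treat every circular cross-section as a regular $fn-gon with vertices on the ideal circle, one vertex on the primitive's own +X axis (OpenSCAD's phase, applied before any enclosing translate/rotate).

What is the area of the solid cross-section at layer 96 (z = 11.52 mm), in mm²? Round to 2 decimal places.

At z = 11.52 mm: the cone (r1=3.5→r2=0.5) has section circumradius 1.632 here — a regular 12-gon (area = (12/2)·1.632²·sin(360°/12) = 7.99 mm²); the cube at (12, -2) (footprint 13.5×24.5) is included at this height (area 330.75 mm²); the cube at (1.5, 15.5) (footprint 24.5×14) is included at this height (area 343.00 mm²); Subtracting the remaining from the first: starting from the cone (7.99 mm²), the 13.5×24.5 cube at (12, -2) misses the remaining region (no effect); the 24.5×14 cube at (1.5, 15.5) misses the remaining region (no effect) — area = 7.99 mm². Overall, the cross-section is a single solid region. Net area = 7.99 mm².

7.99 mm²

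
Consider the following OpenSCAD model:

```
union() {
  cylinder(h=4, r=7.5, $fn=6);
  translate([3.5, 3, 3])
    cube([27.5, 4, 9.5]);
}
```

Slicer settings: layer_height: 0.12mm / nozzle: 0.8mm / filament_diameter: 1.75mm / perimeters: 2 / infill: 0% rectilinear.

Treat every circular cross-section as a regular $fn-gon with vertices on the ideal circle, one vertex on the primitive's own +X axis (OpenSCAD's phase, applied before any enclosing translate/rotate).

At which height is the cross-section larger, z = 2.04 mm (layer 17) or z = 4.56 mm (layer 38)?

layer 17 (z = 2.04 mm)

Layer 17 (z = 2.04): the cylinder: section is a regular 6-gon, circumradius r=7.5 (area = (6/2)·7.500²·sin(360°/6) = 146.14 mm²); the cube at (3.5, 3) is absent (z outside [3, 12.5]); Taking the union: only the r=7.5 cylinder is present, so the union is just that shape — area = 146.14 mm². So its area = 146.14 mm². Layer 38 (z = 4.56): the cylinder is not intersected at this z (z outside [0, 4]); the cube at (3.5, 3) (footprint 27.5×4) is included at this height (area 110.00 mm²); Combining (union): only the 27.5×4 cube at (3.5, 3) is present, so the union is just that shape — area = 110.00 mm². So its area = 110.00 mm². Layer 17 is larger (146.14 vs 110.00 mm²).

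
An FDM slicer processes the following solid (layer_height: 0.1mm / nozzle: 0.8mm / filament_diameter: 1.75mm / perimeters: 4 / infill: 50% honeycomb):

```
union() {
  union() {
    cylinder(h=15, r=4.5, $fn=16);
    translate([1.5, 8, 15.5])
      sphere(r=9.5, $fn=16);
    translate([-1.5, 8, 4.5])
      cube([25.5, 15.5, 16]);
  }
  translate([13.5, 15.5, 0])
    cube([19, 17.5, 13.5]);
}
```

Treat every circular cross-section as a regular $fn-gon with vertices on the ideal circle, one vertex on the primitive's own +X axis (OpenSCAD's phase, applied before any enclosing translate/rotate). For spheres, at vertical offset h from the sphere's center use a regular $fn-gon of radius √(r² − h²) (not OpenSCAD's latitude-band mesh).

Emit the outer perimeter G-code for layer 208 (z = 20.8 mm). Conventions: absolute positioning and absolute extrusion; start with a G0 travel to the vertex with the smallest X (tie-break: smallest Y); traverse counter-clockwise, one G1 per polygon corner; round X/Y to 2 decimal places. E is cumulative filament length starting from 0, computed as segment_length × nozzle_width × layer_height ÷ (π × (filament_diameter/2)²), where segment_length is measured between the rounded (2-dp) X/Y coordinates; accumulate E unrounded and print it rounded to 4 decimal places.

At z = 20.8 mm: the cylinder is absent (z outside [0, 15]); the r=9.5 sphere at (1.5, 8) slices to a regular 16-gon of circumradius 7.884 (√(r²−h²) with h=5.3 from center); the cube at (-1.5, 8) is not intersected at this z (z outside [4.5, 20.5]); Merging all regions: only the r=9.5 sphere at (1.5, 8) is present, so the union is just that shape — 1 connected region; the cube at (13.5, 15.5) does not reach this height (z outside [0, 13.5]); Merging all regions: only that combined region is present, so the union is just that shape — 1 connected region. The outline is a single polygon with 16 vertices. Extrusion per mm of travel: 0.8 × 0.1 / (π × 0.875²) = 0.033260. Accumulating E over each segment gives final E = 1.6362.

G0 X-6.38 Y8.00 Z20.80
G1 X-5.78 Y4.98 E0.1024
G1 X-4.07 Y2.43 E0.2045
G1 X-1.52 Y0.72 E0.3066
G1 X1.50 Y0.12 E0.4091
G1 X4.52 Y0.72 E0.5115
G1 X7.07 Y2.43 E0.6136
G1 X8.78 Y4.98 E0.7157
G1 X9.38 Y8.00 E0.8181
G1 X8.78 Y11.02 E0.9205
G1 X7.07 Y13.57 E1.0226
G1 X4.52 Y15.28 E1.1248
G1 X1.50 Y15.88 E1.2272
G1 X-1.52 Y15.28 E1.3296
G1 X-4.07 Y13.57 E1.4317
G1 X-5.78 Y11.02 E1.5338
G1 X-6.38 Y8.00 E1.6362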